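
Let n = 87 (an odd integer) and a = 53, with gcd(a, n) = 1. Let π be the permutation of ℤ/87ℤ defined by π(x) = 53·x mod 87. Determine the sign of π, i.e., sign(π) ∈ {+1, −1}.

-1

Orbit of 16 under x↦53x: [16, 65, 52, 59, 82, 83, 49]… (length divides ord_87(53)).
Cycle type of π: 14×4 + 7×4 + 2 + 1; total 10 cycles.
With 10 cycles on 87 points, sign = (−1)^{87−10} = -1.
(53|87)_J = -1 (Zolotarev's lemma cross-check).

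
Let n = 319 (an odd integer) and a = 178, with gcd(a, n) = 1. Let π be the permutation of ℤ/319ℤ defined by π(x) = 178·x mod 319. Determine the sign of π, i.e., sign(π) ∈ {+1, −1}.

Orbit of 237 under x↦178x: [237, 78, 167, 59, 294, 16, 296]… (length divides ord_319(178)).
The orbit structure of x ↦ 178x mod 319: 8 orbits of sizes [70, 70, 70, 70, 14, 14, 10, 1].
sign(π) = (−1)^{n − #cycles} = (−1)^{319−8} = (−1)^311 = -1.
Check: (178/319) = -1 by Zolotarev.

-1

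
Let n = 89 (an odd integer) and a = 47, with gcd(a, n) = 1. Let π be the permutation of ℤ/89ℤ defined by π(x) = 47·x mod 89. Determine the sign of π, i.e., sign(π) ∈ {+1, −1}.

Trace 44: π^k(44) = [44, 21, 8, 20, 50, 36, 1] for k=0..6.
Cycle lengths of π_47 on ℤ/89ℤ: [44, 44, 1]; 3 cycles in total.
n − c = 89 − 3 = 86; sign = (−1)^86 = +1.

+1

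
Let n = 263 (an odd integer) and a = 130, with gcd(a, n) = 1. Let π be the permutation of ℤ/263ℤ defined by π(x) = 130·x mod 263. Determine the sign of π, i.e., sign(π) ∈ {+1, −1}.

Orbit of 217 under x↦130x: [217, 69, 28, 221, 63, 37, 76]… (length divides ord_263(130)).
2 cycles of lengths [262, 1].
n − c = 263 − 2 = 261; sign = (−1)^261 = -1.

-1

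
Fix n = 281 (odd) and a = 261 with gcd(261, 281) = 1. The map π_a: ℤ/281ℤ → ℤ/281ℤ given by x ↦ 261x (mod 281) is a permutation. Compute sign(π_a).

+1

Start at x=18: 18 → 202 → 175 → 153 → 31 → 223 → 36 → … (one orbit).
The orbit structure of x ↦ 261x mod 281: 3 orbits of sizes [140, 140, 1].
Σ(ℓ_i−1) = 281−3 = 278; sign = (−1)^278 = +1.
Zolotarev: (261|281) = +1, matching the cycle-count sign.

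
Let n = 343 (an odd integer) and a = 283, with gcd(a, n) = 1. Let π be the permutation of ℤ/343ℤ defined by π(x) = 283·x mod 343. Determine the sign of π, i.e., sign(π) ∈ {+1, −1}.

Trace 109: π^k(109) = [109, 320, 8, 206, 331, 34, 18] for k=0..6.
Decompose π into cycles: lengths [294, 42, 6, 1] (4 cycles, including the fixed point 0).
4 cycles on 343: each ℓ→(−1)^(ℓ−1), product (−1)^339 = -1.
The Jacobi symbol (283|343) = -1 (Zolotarev) agrees.

-1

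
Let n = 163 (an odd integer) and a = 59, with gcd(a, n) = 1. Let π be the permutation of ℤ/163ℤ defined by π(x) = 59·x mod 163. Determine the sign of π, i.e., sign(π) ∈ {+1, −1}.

-1

Orbit of 59 under x↦59x: [59, 58, 162, 104, 105, 1]… (length divides ord_163(59)).
π_59 has 28 disjoint cycles with lengths [6, 6, 6, 6, 6, 6, 6, 6, 6, 6, 6, 6, 6, 6, 6, 6, 6, 6, 6, 6, 6, 6, 6, 6, 6, 6, 6, 1] on {0,…,162}.
n − c = 163 − 28 = 135; sign = (−1)^135 = -1.
The Jacobi symbol (59|163) = -1 (Zolotarev) agrees.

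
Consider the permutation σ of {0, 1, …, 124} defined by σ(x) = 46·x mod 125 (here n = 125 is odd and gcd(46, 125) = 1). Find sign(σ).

Start at x=116: 116 → 86 → 81 → 101 → 21 → 91 → 61 → … (one orbit).
13 cycles of lengths [25, 25, 25, 25, 5, 5, 5, 5, 1, 1, 1, 1, 1].
With 13 cycles on 125 points, sign = (−1)^{125−13} = +1.

+1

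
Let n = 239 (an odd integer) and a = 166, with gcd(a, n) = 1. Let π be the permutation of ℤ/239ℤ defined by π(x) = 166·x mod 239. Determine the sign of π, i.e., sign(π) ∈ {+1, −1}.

Trace 128: π^k(128) = [128, 216, 6, 40, 187, 211, 132] for k=0..6.
Decompose π into cycles: lengths [17, 17, 17, 17, 17, 17, 17, 17, 17, 17, 17, 17, 17, 17, 1] (15 cycles, including the fixed point 0).
Σ(ℓ_i−1) = 239−15 = 224; sign = (−1)^224 = +1.

+1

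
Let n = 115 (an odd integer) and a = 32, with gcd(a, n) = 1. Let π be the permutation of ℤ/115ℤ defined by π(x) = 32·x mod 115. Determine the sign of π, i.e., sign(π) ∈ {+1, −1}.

-1

Start at x=18: 18 → 1 → 32 → 104 → 108 → 6 → 77 → … (one orbit).
Cycle type of π: 44×2 + 11×2 + 4 + 1; total 6 cycles.
Σ(ℓ_i−1) = 115−6 = 109; sign = (−1)^109 = -1.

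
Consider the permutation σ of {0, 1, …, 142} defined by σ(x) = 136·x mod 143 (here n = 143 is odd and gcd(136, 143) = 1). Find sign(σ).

Orbit of 48 under x↦136x: [48, 93, 64, 124, 133, 70, 82]… (length divides ord_143(136)).
Decompose π into cycles: lengths [60, 60, 12, 5, 5, 1] (6 cycles, including the fixed point 0).
Σ(ℓ_i−1) = 143−6 = 137; sign = (−1)^137 = -1.
Zolotarev: (136|143) = -1, matching the cycle-count sign.

-1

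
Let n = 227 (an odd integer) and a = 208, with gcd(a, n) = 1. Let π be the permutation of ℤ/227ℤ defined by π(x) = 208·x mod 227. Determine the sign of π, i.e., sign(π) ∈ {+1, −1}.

Trace 58: π^k(58) = [58, 33, 54, 109, 199, 78, 107] for k=0..6.
Cycle type of π: 226 + 1; total 2 cycles.
n − c = 227 − 2 = 225; sign = (−1)^225 = -1.
(208|227)_J = -1 (Zolotarev's lemma cross-check).

-1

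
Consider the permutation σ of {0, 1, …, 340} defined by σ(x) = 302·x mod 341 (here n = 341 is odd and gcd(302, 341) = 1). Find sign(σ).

-1

Trace 309: π^k(309) = [309, 225, 91, 202, 306, 1, 302] for k=0..6.
36 cycles of lengths [10, 10, 10, 10, 10, 10, 10, 10, 10, 10, 10, 10, 10, 10, 10, 10, 10, 10, 10, 10, 10, 10, 10, 10, 10, 10, 10, 10, 10, 10, 10, 10, 10, 5, 5, 1].
Σ(ℓ_i−1) = 341−36 = 305; sign = (−1)^305 = -1.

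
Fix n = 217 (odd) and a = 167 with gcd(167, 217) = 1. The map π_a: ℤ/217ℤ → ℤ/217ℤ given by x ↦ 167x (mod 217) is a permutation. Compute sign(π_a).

+1

Trace 104: π^k(104) = [104, 8, 34, 36, 153, 162, 146] for k=0..6.
π_167 has 11 disjoint cycles with lengths [30, 30, 30, 30, 30, 30, 30, 2, 2, 2, 1] on {0,…,216}.
With 11 cycles on 217 points, sign = (−1)^{217−11} = +1.
Via Zolotarev, sign(π_{167}) = (167|217) = +1.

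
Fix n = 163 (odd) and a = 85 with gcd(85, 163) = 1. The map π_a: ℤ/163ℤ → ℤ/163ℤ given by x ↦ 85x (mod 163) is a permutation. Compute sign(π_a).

+1

Orbit of 1 under x↦85x: [1, 85, 53, 104, 38, 133, 58]… (length divides ord_163(85)).
The orbit structure of x ↦ 85x mod 163: 19 orbits of sizes [9, 9, 9, 9, 9, 9, 9, 9, 9, 9, 9, 9, 9, 9, 9, 9, 9, 9, 1].
With 19 cycles on 163 points, sign = (−1)^{163−19} = +1.
Zolotarev: (85|163) = +1, matching the cycle-count sign.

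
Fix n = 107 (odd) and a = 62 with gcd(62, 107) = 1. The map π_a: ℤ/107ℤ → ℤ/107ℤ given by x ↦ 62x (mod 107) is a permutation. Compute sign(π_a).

+1

Start at x=19: 19 → 1 → 62 → 99 → 39 → 64 → 9 → … (one orbit).
Decompose π into cycles: lengths [53, 53, 1] (3 cycles, including the fixed point 0).
sign(π) = (−1)^{n − #cycles} = (−1)^{107−3} = (−1)^104 = +1.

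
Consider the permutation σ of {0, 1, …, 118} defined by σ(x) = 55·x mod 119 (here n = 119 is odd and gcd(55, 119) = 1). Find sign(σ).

Orbit of 50 under x↦55x: [50, 13, 1, 55]… (length divides ord_119(55)).
32 cycles of lengths [4, 4, 4, 4, 4, 4, 4, 4, 4, 4, 4, 4, 4, 4, 4, 4, 4, 4, 4, 4, 4, 4, 4, 4, 4, 4, 4, 4, 2, 2, 2, 1].
119 − 32 = 87 transpositions; sign(π) = (−1)^87 = -1.
(55|119)_J = -1 (Zolotarev's lemma cross-check).

-1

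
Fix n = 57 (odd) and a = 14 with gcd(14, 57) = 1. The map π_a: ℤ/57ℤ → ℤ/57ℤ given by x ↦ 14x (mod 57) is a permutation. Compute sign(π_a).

Orbit of 1 under x↦14x: [1, 14, 25, 8, 55, 29, 7]… (length divides ord_57(14)).
Cycle lengths of π_14 on ℤ/57ℤ: [18, 18, 18, 2, 1]; 5 cycles in total.
With 5 cycles on 57 points, sign = (−1)^{57−5} = +1.

+1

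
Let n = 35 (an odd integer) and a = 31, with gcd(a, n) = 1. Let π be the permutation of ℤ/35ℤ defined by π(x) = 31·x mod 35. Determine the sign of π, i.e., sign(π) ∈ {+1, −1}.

-1

Start at x=1: 1 → 31 → 16 → 6 → 11 → 26 → 1 (one orbit).
Decompose π into cycles: lengths [6, 6, 6, 6, 6, 1, 1, 1, 1, 1] (10 cycles, including the fixed point 0).
10 cycles on 35: each ℓ→(−1)^(ℓ−1), product (−1)^25 = -1.
Via Zolotarev, sign(π_{31}) = (31|35) = -1.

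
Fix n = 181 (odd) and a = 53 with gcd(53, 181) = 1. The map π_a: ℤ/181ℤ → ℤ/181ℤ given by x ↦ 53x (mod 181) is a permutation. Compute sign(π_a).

-1

Orbit of 60 under x↦53x: [60, 103, 29, 89, 11, 40, 129]… (length divides ord_181(53)).
Decompose π into cycles: lengths [180, 1] (2 cycles, including the fixed point 0).
181 − 2 = 179 transpositions; sign(π) = (−1)^179 = -1.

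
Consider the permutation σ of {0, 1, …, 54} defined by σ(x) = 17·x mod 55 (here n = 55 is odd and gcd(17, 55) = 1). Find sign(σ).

Start at x=14: 14 → 18 → 31 → 32 → 49 → 8 → 26 → … (one orbit).
Cycle lengths of π_17 on ℤ/55ℤ: [20, 20, 10, 4, 1]; 5 cycles in total.
n − c = 55 − 5 = 50; sign = (−1)^50 = +1.

+1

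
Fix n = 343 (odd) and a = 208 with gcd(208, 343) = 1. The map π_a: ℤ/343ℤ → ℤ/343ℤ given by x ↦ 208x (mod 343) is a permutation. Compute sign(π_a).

Orbit of 181 under x↦208x: [181, 261, 94, 1, 208, 46, 307]… (length divides ord_343(208)).
π_208 has 4 disjoint cycles with lengths [294, 42, 6, 1] on {0,…,342}.
n − c = 343 − 4 = 339; sign = (−1)^339 = -1.

-1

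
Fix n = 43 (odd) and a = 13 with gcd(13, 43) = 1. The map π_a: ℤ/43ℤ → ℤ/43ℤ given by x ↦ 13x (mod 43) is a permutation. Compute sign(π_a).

Trace 13: π^k(13) = [13, 40, 4, 9, 31, 16, 36] for k=0..6.
Decompose π into cycles: lengths [21, 21, 1] (3 cycles, including the fixed point 0).
43 − 3 = 40 transpositions; sign(π) = (−1)^40 = +1.

+1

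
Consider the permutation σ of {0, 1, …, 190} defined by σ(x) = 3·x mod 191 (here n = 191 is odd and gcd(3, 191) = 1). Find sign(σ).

Trace 134: π^k(134) = [134, 20, 60, 180, 158, 92, 85] for k=0..6.
π_3 has 3 disjoint cycles with lengths [95, 95, 1] on {0,…,190}.
Σ(ℓ_i−1) = 191−3 = 188; sign = (−1)^188 = +1.

+1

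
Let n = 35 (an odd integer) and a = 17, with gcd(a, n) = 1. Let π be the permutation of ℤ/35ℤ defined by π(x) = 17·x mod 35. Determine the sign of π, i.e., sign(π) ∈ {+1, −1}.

+1

Orbit of 16 under x↦17x: [16, 27, 4, 33, 1, 17, 9]… (length divides ord_35(17)).
The orbit structure of x ↦ 17x mod 35: 5 orbits of sizes [12, 12, 6, 4, 1].
n − c = 35 − 5 = 30; sign = (−1)^30 = +1.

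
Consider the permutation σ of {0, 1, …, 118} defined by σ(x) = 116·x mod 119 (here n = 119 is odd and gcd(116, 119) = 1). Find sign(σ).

Start at x=29: 29 → 32 → 23 → 50 → 88 → 93 → 78 → … (one orbit).
6 cycles of lengths [48, 48, 16, 3, 3, 1].
sign(π) = (−1)^{n − #cycles} = (−1)^{119−6} = (−1)^113 = -1.

-1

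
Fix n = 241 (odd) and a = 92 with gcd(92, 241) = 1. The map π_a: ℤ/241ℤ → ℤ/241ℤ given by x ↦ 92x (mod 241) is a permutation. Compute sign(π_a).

-1

Trace 109: π^k(109) = [109, 147, 28, 166, 89, 235, 171] for k=0..6.
π_92 has 2 disjoint cycles with lengths [240, 1] on {0,…,240}.
n − c = 241 − 2 = 239; sign = (−1)^239 = -1.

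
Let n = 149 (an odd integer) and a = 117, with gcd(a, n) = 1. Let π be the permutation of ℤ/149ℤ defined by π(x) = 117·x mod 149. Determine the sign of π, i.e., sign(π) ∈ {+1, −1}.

Start at x=40: 40 → 61 → 134 → 33 → 136 → 118 → 98 → … (one orbit).
π_117 has 2 disjoint cycles with lengths [148, 1] on {0,…,148}.
sign(π) = (−1)^{n − #cycles} = (−1)^{149−2} = (−1)^147 = -1.
(117|149)_J = -1 (Zolotarev's lemma cross-check).

-1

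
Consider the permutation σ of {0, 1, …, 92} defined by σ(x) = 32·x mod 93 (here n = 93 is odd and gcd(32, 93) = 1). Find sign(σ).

-1

Start at x=1: 1 → 32 → 1 (one orbit).
Decompose π into cycles: lengths [2, 2, 2, 2, 2, 2, 2, 2, 2, 2, 2, 2, 2, 2, 2, 2, 2, 2, 2, 2, 2, 2, 2, 2, 2, 2, 2, 2, 2, 2, 2, 1, 1, 1, 1, 1, 1, 1, 1, 1, 1, 1, 1, 1, 1, 1, 1, 1, 1, 1, 1, 1, 1, 1, 1, 1, 1, 1, 1, 1, 1, 1] (62 cycles, including the fixed point 0).
With 62 cycles on 93 points, sign = (−1)^{93−62} = -1.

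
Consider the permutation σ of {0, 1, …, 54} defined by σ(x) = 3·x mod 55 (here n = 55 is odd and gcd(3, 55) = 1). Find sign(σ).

-1

Start at x=9: 9 → 27 → 26 → 23 → 14 → 42 → 16 → … (one orbit).
Cycle type of π: 20×2 + 5×2 + 4 + 1; total 6 cycles.
Σ(ℓ_i−1) = 55−6 = 49; sign = (−1)^49 = -1.
Via Zolotarev, sign(π_{3}) = (3|55) = -1.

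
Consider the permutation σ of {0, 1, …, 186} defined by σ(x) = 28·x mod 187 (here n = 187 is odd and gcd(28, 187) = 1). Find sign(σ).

Start at x=7: 7 → 9 → 65 → 137 → 96 → 70 → 90 → … (one orbit).
Cycle type of π: 80×2 + 16 + 10 + 1; total 5 cycles.
Σ(ℓ_i−1) = 187−5 = 182; sign = (−1)^182 = +1.
Zolotarev: (28|187) = +1, matching the cycle-count sign.

+1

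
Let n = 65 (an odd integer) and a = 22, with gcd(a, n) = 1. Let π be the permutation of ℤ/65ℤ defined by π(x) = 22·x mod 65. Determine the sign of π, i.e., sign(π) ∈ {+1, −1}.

Start at x=48: 48 → 16 → 27 → 9 → 3 → 1 → 22 → … (one orbit).
The orbit structure of x ↦ 22x mod 65: 10 orbits of sizes [12, 12, 12, 12, 4, 3, 3, 3, 3, 1].
65 − 10 = 55 transpositions; sign(π) = (−1)^55 = -1.

-1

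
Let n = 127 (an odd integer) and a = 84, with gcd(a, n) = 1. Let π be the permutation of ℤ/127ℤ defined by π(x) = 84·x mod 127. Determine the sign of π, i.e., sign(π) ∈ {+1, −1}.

Start at x=36: 36 → 103 → 16 → 74 → 120 → 47 → 11 → … (one orbit).
Decompose π into cycles: lengths [63, 63, 1] (3 cycles, including the fixed point 0).
Σ(ℓ_i−1) = 127−3 = 124; sign = (−1)^124 = +1.
Check: (84/127) = +1 by Zolotarev.

+1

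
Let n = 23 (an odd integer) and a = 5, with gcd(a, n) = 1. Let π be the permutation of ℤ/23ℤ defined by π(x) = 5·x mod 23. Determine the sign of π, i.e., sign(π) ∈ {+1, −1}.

-1

Trace 8: π^k(8) = [8, 17, 16, 11, 9, 22, 18] for k=0..6.
2 cycles of lengths [22, 1].
sign(π) = (−1)^{n − #cycles} = (−1)^{23−2} = (−1)^21 = -1.
Check: (5/23) = -1 by Zolotarev.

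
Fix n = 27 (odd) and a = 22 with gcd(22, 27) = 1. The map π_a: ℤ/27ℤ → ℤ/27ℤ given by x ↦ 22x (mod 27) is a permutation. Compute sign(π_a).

+1

Orbit of 10 under x↦22x: [10, 4, 7, 19, 13, 16, 1]… (length divides ord_27(22)).
Cycle type of π: 9×2 + 3×2 + 1×3; total 7 cycles.
27 − 7 = 20 transpositions; sign(π) = (−1)^20 = +1.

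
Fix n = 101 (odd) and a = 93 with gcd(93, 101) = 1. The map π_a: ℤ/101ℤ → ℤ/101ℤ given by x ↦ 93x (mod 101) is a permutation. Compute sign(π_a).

-1

Start at x=44: 44 → 52 → 89 → 96 → 40 → 84 → 35 → … (one orbit).
Decompose π into cycles: lengths [100, 1] (2 cycles, including the fixed point 0).
sign(π) = (−1)^{n − #cycles} = (−1)^{101−2} = (−1)^99 = -1.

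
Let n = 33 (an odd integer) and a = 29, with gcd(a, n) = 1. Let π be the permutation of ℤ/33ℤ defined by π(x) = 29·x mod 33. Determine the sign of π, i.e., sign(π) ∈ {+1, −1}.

Trace 2: π^k(2) = [2, 25, 32, 4, 17, 31, 8] for k=0..6.
π_29 has 5 disjoint cycles with lengths [10, 10, 10, 2, 1] on {0,…,32}.
n − c = 33 − 5 = 28; sign = (−1)^28 = +1.

+1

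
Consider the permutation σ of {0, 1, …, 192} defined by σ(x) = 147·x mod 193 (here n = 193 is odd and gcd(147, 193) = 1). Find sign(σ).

Orbit of 145 under x↦147x: [145, 85, 143, 177, 157, 112, 59]… (length divides ord_193(147)).
Cycle type of π: 48×4 + 1; total 5 cycles.
sign(π) = (−1)^{n − #cycles} = (−1)^{193−5} = (−1)^188 = +1.
The Jacobi symbol (147|193) = +1 (Zolotarev) agrees.

+1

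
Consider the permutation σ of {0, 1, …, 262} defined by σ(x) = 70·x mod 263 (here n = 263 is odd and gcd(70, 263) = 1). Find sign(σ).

+1

Start at x=145: 145 → 156 → 137 → 122 → 124 → 1 → 70 → … (one orbit).
Cycle type of π: 131×2 + 1; total 3 cycles.
Σ(ℓ_i−1) = 263−3 = 260; sign = (−1)^260 = +1.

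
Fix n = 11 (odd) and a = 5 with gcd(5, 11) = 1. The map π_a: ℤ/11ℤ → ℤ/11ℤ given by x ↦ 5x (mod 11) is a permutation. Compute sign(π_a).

+1

Trace 4: π^k(4) = [4, 9, 1, 5, 3] for k=0..4.
3 cycles of lengths [5, 5, 1].
n − c = 11 − 3 = 8; sign = (−1)^8 = +1.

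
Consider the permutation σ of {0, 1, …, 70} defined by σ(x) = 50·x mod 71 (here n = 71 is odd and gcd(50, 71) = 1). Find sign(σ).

Start at x=64: 64 → 5 → 37 → 4 → 58 → 60 → 18 → … (one orbit).
π_50 has 3 disjoint cycles with lengths [35, 35, 1] on {0,…,70}.
n − c = 71 − 3 = 68; sign = (−1)^68 = +1.

+1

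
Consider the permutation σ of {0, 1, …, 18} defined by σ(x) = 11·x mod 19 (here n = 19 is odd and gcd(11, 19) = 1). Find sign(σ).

Orbit of 7 under x↦11x: [7, 1, 11]… (length divides ord_19(11)).
The orbit structure of x ↦ 11x mod 19: 7 orbits of sizes [3, 3, 3, 3, 3, 3, 1].
7 cycles on 19: each ℓ→(−1)^(ℓ−1), product (−1)^12 = +1.
Check: (11/19) = +1 by Zolotarev.

+1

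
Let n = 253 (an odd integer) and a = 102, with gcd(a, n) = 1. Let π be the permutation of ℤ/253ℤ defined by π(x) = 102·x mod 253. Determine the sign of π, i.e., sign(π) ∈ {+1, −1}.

Orbit of 199 under x↦102x: [199, 58, 97, 27, 224, 78, 113]… (length divides ord_253(102)).
Cycle lengths of π_102 on ℤ/253ℤ: [110, 110, 22, 5, 5, 1]; 6 cycles in total.
Σ(ℓ_i−1) = 253−6 = 247; sign = (−1)^247 = -1.
Via Zolotarev, sign(π_{102}) = (102|253) = -1.

-1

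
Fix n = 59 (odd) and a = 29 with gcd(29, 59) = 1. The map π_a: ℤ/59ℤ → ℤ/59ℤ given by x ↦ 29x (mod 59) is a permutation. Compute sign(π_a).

Orbit of 48 under x↦29x: [48, 35, 12, 53, 3, 28, 45]… (length divides ord_59(29)).
Cycle type of π: 29×2 + 1; total 3 cycles.
3 cycles on 59: each ℓ→(−1)^(ℓ−1), product (−1)^56 = +1.
The Jacobi symbol (29|59) = +1 (Zolotarev) agrees.

+1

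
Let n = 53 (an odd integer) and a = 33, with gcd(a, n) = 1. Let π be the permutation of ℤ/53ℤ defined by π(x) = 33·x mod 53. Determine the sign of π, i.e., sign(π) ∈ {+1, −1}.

-1

Start at x=20: 20 → 24 → 50 → 7 → 19 → 44 → 21 → … (one orbit).
The orbit structure of x ↦ 33x mod 53: 2 orbits of sizes [52, 1].
sign(π) = (−1)^{n − #cycles} = (−1)^{53−2} = (−1)^51 = -1.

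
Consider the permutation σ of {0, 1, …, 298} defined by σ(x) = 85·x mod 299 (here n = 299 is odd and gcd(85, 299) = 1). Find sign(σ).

-1

Trace 185: π^k(185) = [185, 177, 95, 2, 170, 98, 257] for k=0..6.
6 cycles of lengths [132, 132, 12, 11, 11, 1].
6 cycles on 299: each ℓ→(−1)^(ℓ−1), product (−1)^293 = -1.
Via Zolotarev, sign(π_{85}) = (85|299) = -1.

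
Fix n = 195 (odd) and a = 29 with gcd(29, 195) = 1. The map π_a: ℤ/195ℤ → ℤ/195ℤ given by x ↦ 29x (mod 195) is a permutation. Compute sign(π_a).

Orbit of 1 under x↦29x: [1, 29, 61, 14, 16, 74]… (length divides ord_195(29)).
Cycle type of π: 6×28 + 3×4 + 2×7 + 1; total 40 cycles.
n − c = 195 − 40 = 155; sign = (−1)^155 = -1.
Via Zolotarev, sign(π_{29}) = (29|195) = -1.

-1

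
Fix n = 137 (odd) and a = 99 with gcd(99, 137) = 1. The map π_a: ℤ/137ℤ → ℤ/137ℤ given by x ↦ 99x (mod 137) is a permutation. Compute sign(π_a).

Start at x=122: 122 → 22 → 123 → 121 → 60 → 49 → 56 → … (one orbit).
The orbit structure of x ↦ 99x mod 137: 5 orbits of sizes [34, 34, 34, 34, 1].
sign(π) = (−1)^{n − #cycles} = (−1)^{137−5} = (−1)^132 = +1.
Via Zolotarev, sign(π_{99}) = (99|137) = +1.

+1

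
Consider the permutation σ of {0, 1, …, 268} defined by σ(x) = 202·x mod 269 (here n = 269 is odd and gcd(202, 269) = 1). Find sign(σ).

+1

Trace 188: π^k(188) = [188, 47, 79, 87, 89, 224, 56] for k=0..6.
Decompose π into cycles: lengths [134, 134, 1] (3 cycles, including the fixed point 0).
Σ(ℓ_i−1) = 269−3 = 266; sign = (−1)^266 = +1.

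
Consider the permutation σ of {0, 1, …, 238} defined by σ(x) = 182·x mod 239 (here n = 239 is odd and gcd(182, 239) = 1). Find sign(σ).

Orbit of 67 under x↦182x: [67, 5, 193, 232, 160, 201, 15]… (length divides ord_239(182)).
The orbit structure of x ↦ 182x mod 239: 3 orbits of sizes [119, 119, 1].
239 − 3 = 236 transpositions; sign(π) = (−1)^236 = +1.
The Jacobi symbol (182|239) = +1 (Zolotarev) agrees.

+1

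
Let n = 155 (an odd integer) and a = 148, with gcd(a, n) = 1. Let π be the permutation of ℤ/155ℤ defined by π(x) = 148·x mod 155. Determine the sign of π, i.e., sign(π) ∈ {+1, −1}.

+1

Orbit of 149 under x↦148x: [149, 42, 16, 43, 9, 92, 131]… (length divides ord_155(148)).
Decompose π into cycles: lengths [60, 60, 30, 4, 1] (5 cycles, including the fixed point 0).
n − c = 155 − 5 = 150; sign = (−1)^150 = +1.
(148|155)_J = +1 (Zolotarev's lemma cross-check).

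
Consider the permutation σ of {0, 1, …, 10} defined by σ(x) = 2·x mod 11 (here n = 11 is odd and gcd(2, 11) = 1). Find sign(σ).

-1

Trace 3: π^k(3) = [3, 6, 1, 2, 4, 8, 5] for k=0..6.
2 cycles of lengths [10, 1].
n − c = 11 − 2 = 9; sign = (−1)^9 = -1.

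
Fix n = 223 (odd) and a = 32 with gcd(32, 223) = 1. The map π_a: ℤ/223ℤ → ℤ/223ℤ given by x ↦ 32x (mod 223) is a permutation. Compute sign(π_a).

+1

Orbit of 105 under x↦32x: [105, 15, 34, 196, 28, 4, 128]… (length divides ord_223(32)).
Cycle type of π: 37×6 + 1; total 7 cycles.
n − c = 223 − 7 = 216; sign = (−1)^216 = +1.
(32|223)_J = +1 (Zolotarev's lemma cross-check).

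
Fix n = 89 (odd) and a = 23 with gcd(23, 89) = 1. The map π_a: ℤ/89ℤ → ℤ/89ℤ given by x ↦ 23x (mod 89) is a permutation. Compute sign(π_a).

-1

Start at x=45: 45 → 56 → 42 → 76 → 57 → 65 → 71 → … (one orbit).
The orbit structure of x ↦ 23x mod 89: 2 orbits of sizes [88, 1].
2 cycles on 89: each ℓ→(−1)^(ℓ−1), product (−1)^87 = -1.
Check: (23/89) = -1 by Zolotarev.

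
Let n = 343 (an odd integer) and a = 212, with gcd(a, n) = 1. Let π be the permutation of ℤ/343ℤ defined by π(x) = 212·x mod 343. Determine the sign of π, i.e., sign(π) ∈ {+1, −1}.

+1

Start at x=158: 158 → 225 → 23 → 74 → 253 → 128 → 39 → … (one orbit).
Cycle lengths of π_212 on ℤ/343ℤ: [147, 147, 21, 21, 3, 3, 1]; 7 cycles in total.
With 7 cycles on 343 points, sign = (−1)^{343−7} = +1.
The Jacobi symbol (212|343) = +1 (Zolotarev) agrees.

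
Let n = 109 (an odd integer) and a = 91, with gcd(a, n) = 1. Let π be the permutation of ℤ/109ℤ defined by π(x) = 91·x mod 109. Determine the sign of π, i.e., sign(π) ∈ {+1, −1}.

Start at x=73: 73 → 103 → 108 → 18 → 3 → 55 → 100 → … (one orbit).
π_91 has 2 disjoint cycles with lengths [108, 1] on {0,…,108}.
2 cycles on 109: each ℓ→(−1)^(ℓ−1), product (−1)^107 = -1.

-1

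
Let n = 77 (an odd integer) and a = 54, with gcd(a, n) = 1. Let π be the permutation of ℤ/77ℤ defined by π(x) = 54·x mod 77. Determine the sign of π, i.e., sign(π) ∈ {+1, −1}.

+1

Orbit of 23 under x↦54x: [23, 10, 1, 54, 67, 76]… (length divides ord_77(54)).
Decompose π into cycles: lengths [6, 6, 6, 6, 6, 6, 6, 6, 6, 6, 6, 2, 2, 2, 2, 2, 1] (17 cycles, including the fixed point 0).
77 − 17 = 60 transpositions; sign(π) = (−1)^60 = +1.
Zolotarev: (54|77) = +1, matching the cycle-count sign.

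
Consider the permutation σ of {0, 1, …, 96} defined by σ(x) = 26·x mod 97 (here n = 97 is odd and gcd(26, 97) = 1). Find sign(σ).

-1

Trace 12: π^k(12) = [12, 21, 61, 34, 11, 92, 64] for k=0..6.
2 cycles of lengths [96, 1].
With 2 cycles on 97 points, sign = (−1)^{97−2} = -1.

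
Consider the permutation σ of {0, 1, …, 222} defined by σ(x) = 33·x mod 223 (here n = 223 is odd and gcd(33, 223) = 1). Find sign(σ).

Trace 1: π^k(1) = [1, 33, 197, 34, 7, 8, 41] for k=0..6.
7 cycles of lengths [37, 37, 37, 37, 37, 37, 1].
Σ(ℓ_i−1) = 223−7 = 216; sign = (−1)^216 = +1.
Check: (33/223) = +1 by Zolotarev.

+1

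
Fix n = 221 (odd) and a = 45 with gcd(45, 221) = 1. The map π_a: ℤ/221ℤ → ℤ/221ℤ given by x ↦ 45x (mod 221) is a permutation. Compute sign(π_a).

Start at x=43: 43 → 167 → 1 → 45 → 36 → 73 → 191 → … (one orbit).
7 cycles of lengths [48, 48, 48, 48, 16, 12, 1].
Σ(ℓ_i−1) = 221−7 = 214; sign = (−1)^214 = +1.
Zolotarev: (45|221) = +1, matching the cycle-count sign.

+1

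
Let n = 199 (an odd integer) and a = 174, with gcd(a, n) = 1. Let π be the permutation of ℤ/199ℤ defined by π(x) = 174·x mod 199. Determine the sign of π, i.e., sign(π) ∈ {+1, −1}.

Orbit of 92 under x↦174x: [92, 88, 188, 76, 90, 138, 132]… (length divides ord_199(174)).
π_174 has 4 disjoint cycles with lengths [66, 66, 66, 1] on {0,…,198}.
sign(π) = (−1)^{n − #cycles} = (−1)^{199−4} = (−1)^195 = -1.
(174|199)_J = -1 (Zolotarev's lemma cross-check).

-1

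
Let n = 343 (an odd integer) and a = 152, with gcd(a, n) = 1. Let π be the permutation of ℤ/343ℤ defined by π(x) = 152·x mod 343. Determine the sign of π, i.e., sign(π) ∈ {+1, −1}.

Orbit of 95 under x↦152x: [95, 34, 23, 66, 85, 229, 165]… (length divides ord_343(152)).
π_152 has 4 disjoint cycles with lengths [294, 42, 6, 1] on {0,…,342}.
343 − 4 = 339 transpositions; sign(π) = (−1)^339 = -1.
(152|343)_J = -1 (Zolotarev's lemma cross-check).

-1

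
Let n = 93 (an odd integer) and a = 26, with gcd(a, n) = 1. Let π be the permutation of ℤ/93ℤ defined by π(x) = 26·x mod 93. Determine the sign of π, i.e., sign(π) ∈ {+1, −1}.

+1

Trace 67: π^k(67) = [67, 68, 1, 26, 25, 92] for k=0..5.
Cycle lengths of π_26 on ℤ/93ℤ: [6, 6, 6, 6, 6, 6, 6, 6, 6, 6, 6, 6, 6, 6, 6, 2, 1]; 17 cycles in total.
17 cycles on 93: each ℓ→(−1)^(ℓ−1), product (−1)^76 = +1.
The Jacobi symbol (26|93) = +1 (Zolotarev) agrees.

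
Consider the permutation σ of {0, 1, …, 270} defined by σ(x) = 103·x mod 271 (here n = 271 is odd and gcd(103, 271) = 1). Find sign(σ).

Start at x=259: 259 → 119 → 62 → 153 → 41 → 158 → 14 → … (one orbit).
Decompose π into cycles: lengths [135, 135, 1] (3 cycles, including the fixed point 0).
271 − 3 = 268 transpositions; sign(π) = (−1)^268 = +1.

+1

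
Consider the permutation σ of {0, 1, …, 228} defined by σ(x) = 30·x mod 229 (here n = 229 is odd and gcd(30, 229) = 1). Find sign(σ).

Trace 84: π^k(84) = [84, 1, 30, 213, 207, 27, 123] for k=0..6.
Decompose π into cycles: lengths [76, 76, 76, 1] (4 cycles, including the fixed point 0).
Σ(ℓ_i−1) = 229−4 = 225; sign = (−1)^225 = -1.
Check: (30/229) = -1 by Zolotarev.

-1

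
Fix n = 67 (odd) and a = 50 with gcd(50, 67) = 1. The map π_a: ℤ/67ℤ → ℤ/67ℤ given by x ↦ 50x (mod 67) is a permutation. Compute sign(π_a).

Start at x=62: 62 → 18 → 29 → 43 → 6 → 32 → 59 → … (one orbit).
Cycle lengths of π_50 on ℤ/67ℤ: [66, 1]; 2 cycles in total.
Σ(ℓ_i−1) = 67−2 = 65; sign = (−1)^65 = -1.

-1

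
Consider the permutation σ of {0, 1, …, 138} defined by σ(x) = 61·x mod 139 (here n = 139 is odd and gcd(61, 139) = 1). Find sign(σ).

-1

Trace 96: π^k(96) = [96, 18, 125, 119, 31, 84, 120] for k=0..6.
Cycle type of π: 138 + 1; total 2 cycles.
n − c = 139 − 2 = 137; sign = (−1)^137 = -1.
Zolotarev: (61|139) = -1, matching the cycle-count sign.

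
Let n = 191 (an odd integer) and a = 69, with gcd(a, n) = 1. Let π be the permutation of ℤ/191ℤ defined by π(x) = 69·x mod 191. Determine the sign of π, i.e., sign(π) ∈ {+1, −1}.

Trace 121: π^k(121) = [121, 136, 25, 6, 32, 107, 125] for k=0..6.
11 cycles of lengths [19, 19, 19, 19, 19, 19, 19, 19, 19, 19, 1].
n − c = 191 − 11 = 180; sign = (−1)^180 = +1.

+1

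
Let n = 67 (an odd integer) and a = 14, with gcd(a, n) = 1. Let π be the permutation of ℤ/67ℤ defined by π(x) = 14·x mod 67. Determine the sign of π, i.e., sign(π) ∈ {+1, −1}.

+1

Orbit of 24 under x↦14x: [24, 1, 14, 62, 64, 25, 15]… (length divides ord_67(14)).
The orbit structure of x ↦ 14x mod 67: 7 orbits of sizes [11, 11, 11, 11, 11, 11, 1].
n − c = 67 − 7 = 60; sign = (−1)^60 = +1.
(14|67)_J = +1 (Zolotarev's lemma cross-check).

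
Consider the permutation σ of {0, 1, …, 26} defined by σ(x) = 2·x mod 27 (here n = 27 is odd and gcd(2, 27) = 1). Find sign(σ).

Orbit of 10 under x↦2x: [10, 20, 13, 26, 25, 23, 19]… (length divides ord_27(2)).
Cycle lengths of π_2 on ℤ/27ℤ: [18, 6, 2, 1]; 4 cycles in total.
n − c = 27 − 4 = 23; sign = (−1)^23 = -1.
Via Zolotarev, sign(π_{2}) = (2|27) = -1.

-1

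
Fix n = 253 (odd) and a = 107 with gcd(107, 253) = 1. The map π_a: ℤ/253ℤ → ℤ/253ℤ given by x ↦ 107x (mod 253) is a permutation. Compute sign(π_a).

Start at x=222: 222 → 225 → 40 → 232 → 30 → 174 → 149 → … (one orbit).
The orbit structure of x ↦ 107x mod 253: 5 orbits of sizes [110, 110, 22, 10, 1].
With 5 cycles on 253 points, sign = (−1)^{253−5} = +1.
Check: (107/253) = +1 by Zolotarev.

+1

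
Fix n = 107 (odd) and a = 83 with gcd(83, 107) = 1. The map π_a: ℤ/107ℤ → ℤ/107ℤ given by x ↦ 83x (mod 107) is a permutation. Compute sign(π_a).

Start at x=47: 47 → 49 → 1 → 83 → 41 → 86 → 76 → … (one orbit).
Cycle type of π: 53×2 + 1; total 3 cycles.
n − c = 107 − 3 = 104; sign = (−1)^104 = +1.
(83|107)_J = +1 (Zolotarev's lemma cross-check).

+1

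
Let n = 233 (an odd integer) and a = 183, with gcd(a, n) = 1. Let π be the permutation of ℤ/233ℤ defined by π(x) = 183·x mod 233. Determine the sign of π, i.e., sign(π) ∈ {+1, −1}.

Start at x=178: 178 → 187 → 203 → 102 → 26 → 98 → 226 → … (one orbit).
The orbit structure of x ↦ 183x mod 233: 3 orbits of sizes [116, 116, 1].
sign(π) = (−1)^{n − #cycles} = (−1)^{233−3} = (−1)^230 = +1.
The Jacobi symbol (183|233) = +1 (Zolotarev) agrees.

+1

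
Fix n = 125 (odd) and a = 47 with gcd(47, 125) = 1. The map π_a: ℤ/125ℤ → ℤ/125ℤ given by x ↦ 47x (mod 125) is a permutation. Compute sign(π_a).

Start at x=46: 46 → 37 → 114 → 108 → 76 → 72 → 9 → … (one orbit).
π_47 has 4 disjoint cycles with lengths [100, 20, 4, 1] on {0,…,124}.
n − c = 125 − 4 = 121; sign = (−1)^121 = -1.

-1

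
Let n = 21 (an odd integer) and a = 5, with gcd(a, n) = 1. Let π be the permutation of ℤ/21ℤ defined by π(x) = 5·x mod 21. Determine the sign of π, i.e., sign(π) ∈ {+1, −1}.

+1

Orbit of 5 under x↦5x: [5, 4, 20, 16, 17, 1]… (length divides ord_21(5)).
Decompose π into cycles: lengths [6, 6, 6, 2, 1] (5 cycles, including the fixed point 0).
With 5 cycles on 21 points, sign = (−1)^{21−5} = +1.
(5|21)_J = +1 (Zolotarev's lemma cross-check).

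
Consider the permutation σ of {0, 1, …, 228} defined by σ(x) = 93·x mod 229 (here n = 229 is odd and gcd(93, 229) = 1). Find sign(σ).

-1

Orbit of 101 under x↦93x: [101, 4, 143, 17, 207, 15, 21]… (length divides ord_229(93)).
Cycle type of π: 76×3 + 1; total 4 cycles.
Σ(ℓ_i−1) = 229−4 = 225; sign = (−1)^225 = -1.
Via Zolotarev, sign(π_{93}) = (93|229) = -1.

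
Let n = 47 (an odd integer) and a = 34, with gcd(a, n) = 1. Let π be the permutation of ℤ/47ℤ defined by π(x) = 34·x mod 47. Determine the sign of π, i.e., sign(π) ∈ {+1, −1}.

Start at x=7: 7 → 3 → 8 → 37 → 36 → 2 → 21 → … (one orbit).
Cycle lengths of π_34 on ℤ/47ℤ: [23, 23, 1]; 3 cycles in total.
n − c = 47 − 3 = 44; sign = (−1)^44 = +1.
Check: (34/47) = +1 by Zolotarev.

+1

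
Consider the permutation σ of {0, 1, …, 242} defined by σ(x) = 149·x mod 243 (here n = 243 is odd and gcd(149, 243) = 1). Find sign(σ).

Trace 173: π^k(173) = [173, 19, 158, 214, 53, 121, 47] for k=0..6.
Cycle lengths of π_149 on ℤ/243ℤ: [162, 54, 18, 6, 2, 1]; 6 cycles in total.
Σ(ℓ_i−1) = 243−6 = 237; sign = (−1)^237 = -1.

-1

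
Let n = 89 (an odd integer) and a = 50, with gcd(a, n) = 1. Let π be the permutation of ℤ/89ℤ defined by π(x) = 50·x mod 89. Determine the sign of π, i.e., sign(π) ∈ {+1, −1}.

+1

Orbit of 85 under x↦50x: [85, 67, 57, 2, 11, 16, 88]… (length divides ord_89(50)).
5 cycles of lengths [22, 22, 22, 22, 1].
With 5 cycles on 89 points, sign = (−1)^{89−5} = +1.
The Jacobi symbol (50|89) = +1 (Zolotarev) agrees.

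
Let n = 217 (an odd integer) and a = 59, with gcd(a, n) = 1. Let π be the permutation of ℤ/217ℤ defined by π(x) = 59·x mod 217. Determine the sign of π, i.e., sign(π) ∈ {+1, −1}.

-1

Start at x=188: 188 → 25 → 173 → 8 → 38 → 72 → 125 → … (one orbit).
Cycle type of π: 30×6 + 15×2 + 6 + 1; total 10 cycles.
10 cycles on 217: each ℓ→(−1)^(ℓ−1), product (−1)^207 = -1.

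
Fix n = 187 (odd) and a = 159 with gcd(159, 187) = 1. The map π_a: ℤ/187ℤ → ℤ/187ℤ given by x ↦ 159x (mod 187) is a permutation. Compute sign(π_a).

Trace 181: π^k(181) = [181, 168, 158, 64, 78, 60, 3] for k=0..6.
Cycle type of π: 80×2 + 16 + 5×2 + 1; total 6 cycles.
6 cycles on 187: each ℓ→(−1)^(ℓ−1), product (−1)^181 = -1.
Via Zolotarev, sign(π_{159}) = (159|187) = -1.

-1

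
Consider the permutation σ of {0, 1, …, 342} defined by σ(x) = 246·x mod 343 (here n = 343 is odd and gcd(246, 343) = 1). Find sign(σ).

Orbit of 50 under x↦246x: [50, 295, 197, 99, 1, 246, 148]… (length divides ord_343(246)).
The orbit structure of x ↦ 246x mod 343: 91 orbits of sizes [7, 7, 7, 7, 7, 7, 7, 7, 7, 7, 7, 7, 7, 7, 7, 7, 7, 7, 7, 7, 7, 7, 7, 7, 7, 7, 7, 7, 7, 7, 7, 7, 7, 7, 7, 7, 7, 7, 7, 7, 7, 7, 1, 1, 1, 1, 1, 1, 1, 1, 1, 1, 1, 1, 1, 1, 1, 1, 1, 1, 1, 1, 1, 1, 1, 1, 1, 1, 1, 1, 1, 1, 1, 1, 1, 1, 1, 1, 1, 1, 1, 1, 1, 1, 1, 1, 1, 1, 1, 1, 1].
With 91 cycles on 343 points, sign = (−1)^{343−91} = +1.
(246|343)_J = +1 (Zolotarev's lemma cross-check).

+1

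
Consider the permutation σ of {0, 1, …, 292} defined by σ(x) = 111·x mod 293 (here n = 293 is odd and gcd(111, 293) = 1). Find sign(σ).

-1

Start at x=99: 99 → 148 → 20 → 169 → 7 → 191 → 105 → … (one orbit).
Cycle type of π: 292 + 1; total 2 cycles.
With 2 cycles on 293 points, sign = (−1)^{293−2} = -1.
Via Zolotarev, sign(π_{111}) = (111|293) = -1.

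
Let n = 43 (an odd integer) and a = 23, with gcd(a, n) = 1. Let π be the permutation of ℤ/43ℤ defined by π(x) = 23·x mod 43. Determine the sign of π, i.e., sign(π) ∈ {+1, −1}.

Orbit of 10 under x↦23x: [10, 15, 1, 23, 13, 41, 40]… (length divides ord_43(23)).
Cycle type of π: 21×2 + 1; total 3 cycles.
43 − 3 = 40 transpositions; sign(π) = (−1)^40 = +1.
Zolotarev: (23|43) = +1, matching the cycle-count sign.

+1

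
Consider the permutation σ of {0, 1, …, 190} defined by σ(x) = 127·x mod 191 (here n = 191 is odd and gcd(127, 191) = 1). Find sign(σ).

Orbit of 148 under x↦127x: [148, 78, 165, 136, 82, 100, 94]… (length divides ord_191(127)).
2 cycles of lengths [190, 1].
With 2 cycles on 191 points, sign = (−1)^{191−2} = -1.

-1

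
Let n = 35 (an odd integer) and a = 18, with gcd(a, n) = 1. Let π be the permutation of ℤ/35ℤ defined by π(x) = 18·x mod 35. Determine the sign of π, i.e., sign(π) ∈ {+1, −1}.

-1

Orbit of 18 under x↦18x: [18, 9, 22, 11, 23, 29, 32]… (length divides ord_35(18)).
Decompose π into cycles: lengths [12, 12, 4, 3, 3, 1] (6 cycles, including the fixed point 0).
sign(π) = (−1)^{n − #cycles} = (−1)^{35−6} = (−1)^29 = -1.
Via Zolotarev, sign(π_{18}) = (18|35) = -1.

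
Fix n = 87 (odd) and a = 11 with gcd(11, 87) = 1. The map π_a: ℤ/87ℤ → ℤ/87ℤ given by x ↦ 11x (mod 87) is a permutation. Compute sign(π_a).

Orbit of 16 under x↦11x: [16, 2, 22, 68, 52, 50, 28]… (length divides ord_87(11)).
The orbit structure of x ↦ 11x mod 87: 5 orbits of sizes [28, 28, 28, 2, 1].
Σ(ℓ_i−1) = 87−5 = 82; sign = (−1)^82 = +1.
(11|87)_J = +1 (Zolotarev's lemma cross-check).

+1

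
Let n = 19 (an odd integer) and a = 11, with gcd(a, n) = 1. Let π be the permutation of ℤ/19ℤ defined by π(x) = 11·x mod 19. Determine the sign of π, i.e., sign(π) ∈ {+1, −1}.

Start at x=7: 7 → 1 → 11 → 7 (one orbit).
Cycle lengths of π_11 on ℤ/19ℤ: [3, 3, 3, 3, 3, 3, 1]; 7 cycles in total.
sign(π) = (−1)^{n − #cycles} = (−1)^{19−7} = (−1)^12 = +1.
Zolotarev: (11|19) = +1, matching the cycle-count sign.

+1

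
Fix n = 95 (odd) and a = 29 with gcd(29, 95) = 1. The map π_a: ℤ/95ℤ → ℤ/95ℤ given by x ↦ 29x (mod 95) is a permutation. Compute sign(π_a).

-1

Orbit of 26 under x↦29x: [26, 89, 16, 84, 61, 59, 1]… (length divides ord_95(29)).
Cycle type of π: 18×5 + 2×2 + 1; total 8 cycles.
With 8 cycles on 95 points, sign = (−1)^{95−8} = -1.
The Jacobi symbol (29|95) = -1 (Zolotarev) agrees.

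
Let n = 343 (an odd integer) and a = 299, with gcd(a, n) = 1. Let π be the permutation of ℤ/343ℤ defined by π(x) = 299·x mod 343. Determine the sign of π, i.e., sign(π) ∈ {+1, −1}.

Start at x=237: 237 → 205 → 241 → 29 → 96 → 235 → 293 → … (one orbit).
Cycle lengths of π_299 on ℤ/343ℤ: [294, 42, 6, 1]; 4 cycles in total.
sign(π) = (−1)^{n − #cycles} = (−1)^{343−4} = (−1)^339 = -1.
Via Zolotarev, sign(π_{299}) = (299|343) = -1.

-1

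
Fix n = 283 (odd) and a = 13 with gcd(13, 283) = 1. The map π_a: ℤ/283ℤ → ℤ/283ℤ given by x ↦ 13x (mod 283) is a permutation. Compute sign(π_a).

Trace 94: π^k(94) = [94, 90, 38, 211, 196, 1, 13] for k=0..6.
Cycle type of π: 141×2 + 1; total 3 cycles.
With 3 cycles on 283 points, sign = (−1)^{283−3} = +1.
Check: (13/283) = +1 by Zolotarev.

+1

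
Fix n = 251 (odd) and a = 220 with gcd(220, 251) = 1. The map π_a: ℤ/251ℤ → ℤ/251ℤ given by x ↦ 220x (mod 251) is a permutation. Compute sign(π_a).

Orbit of 126 under x↦220x: [126, 110, 104, 39, 46, 80, 30]… (length divides ord_251(220)).
π_220 has 2 disjoint cycles with lengths [250, 1] on {0,…,250}.
n − c = 251 − 2 = 249; sign = (−1)^249 = -1.

-1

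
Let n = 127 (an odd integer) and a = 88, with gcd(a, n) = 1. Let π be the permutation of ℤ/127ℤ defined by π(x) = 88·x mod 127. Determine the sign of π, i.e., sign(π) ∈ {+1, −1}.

+1

Orbit of 99 under x↦88x: [99, 76, 84, 26, 2, 49, 121]… (length divides ord_127(88)).
Cycle lengths of π_88 on ℤ/127ℤ: [63, 63, 1]; 3 cycles in total.
With 3 cycles on 127 points, sign = (−1)^{127−3} = +1.
(88|127)_J = +1 (Zolotarev's lemma cross-check).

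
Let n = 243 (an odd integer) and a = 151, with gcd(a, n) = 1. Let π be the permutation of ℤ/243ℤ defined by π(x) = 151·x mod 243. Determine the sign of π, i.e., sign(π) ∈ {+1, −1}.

+1

Trace 13: π^k(13) = [13, 19, 196, 193, 226, 106, 211] for k=0..6.
Cycle lengths of π_151 on ℤ/243ℤ: [81, 81, 27, 27, 9, 9, 3, 3, 1, 1, 1]; 11 cycles in total.
With 11 cycles on 243 points, sign = (−1)^{243−11} = +1.
(151|243)_J = +1 (Zolotarev's lemma cross-check).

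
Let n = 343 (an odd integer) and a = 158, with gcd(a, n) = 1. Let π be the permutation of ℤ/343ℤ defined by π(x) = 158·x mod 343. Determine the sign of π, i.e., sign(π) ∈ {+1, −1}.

+1

Orbit of 338 under x↦158x: [338, 239, 32, 254, 1, 158, 268]… (length divides ord_343(158)).
7 cycles of lengths [147, 147, 21, 21, 3, 3, 1].
7 cycles on 343: each ℓ→(−1)^(ℓ−1), product (−1)^336 = +1.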